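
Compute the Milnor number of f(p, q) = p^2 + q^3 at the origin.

The Hessian of f at 0 has rank 1. Corank 1: A-series; mu = 2 gives A_2.

2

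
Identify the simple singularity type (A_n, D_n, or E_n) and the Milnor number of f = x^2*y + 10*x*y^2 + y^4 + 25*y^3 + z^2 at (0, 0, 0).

Type D_5, Milnor number mu = 5.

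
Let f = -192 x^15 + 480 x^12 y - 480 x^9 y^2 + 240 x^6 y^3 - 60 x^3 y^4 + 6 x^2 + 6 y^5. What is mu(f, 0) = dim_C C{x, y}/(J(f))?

4

The Hessian of f at 0 has rank 1. Corank 1: A-series; mu = 4 gives A_4.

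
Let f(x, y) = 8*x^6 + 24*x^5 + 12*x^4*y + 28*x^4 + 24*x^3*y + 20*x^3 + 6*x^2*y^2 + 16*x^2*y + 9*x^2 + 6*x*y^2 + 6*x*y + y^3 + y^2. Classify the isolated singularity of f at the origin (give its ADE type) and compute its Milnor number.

Type A_2, Milnor number mu = 2.

The Hessian of f at 0 has rank 1. Corank 1: A-series; mu = 2 gives A_2.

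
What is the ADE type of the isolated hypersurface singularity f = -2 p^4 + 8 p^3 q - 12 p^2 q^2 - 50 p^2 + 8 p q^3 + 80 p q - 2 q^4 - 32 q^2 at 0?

A_{3}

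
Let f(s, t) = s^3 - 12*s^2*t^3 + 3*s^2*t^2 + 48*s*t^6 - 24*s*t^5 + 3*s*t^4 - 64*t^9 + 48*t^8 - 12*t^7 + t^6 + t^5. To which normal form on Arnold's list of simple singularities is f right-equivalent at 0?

E_{8}

The Hessian of f at 0 is [[0, 0], [0, 0]] with rank 0, so corank 2. A Groebner basis of the Jacobian ideal J(f) in C{s,t} is {-s^2/8 + s*t^3 - s*t^2/4, t^4, s^3, s^2*t + s^2/4 + s*t^2/2}; counting standard monomials gives mu = 8. Corank 2; j^3 = s^3 is a perfect cube, so E-series; the 5-jet and mu = 8 give E_8.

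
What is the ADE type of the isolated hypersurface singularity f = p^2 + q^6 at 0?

The Hessian of f at 0 has rank 1. Corank 1: A-series; mu = 5 gives A_5.

A_5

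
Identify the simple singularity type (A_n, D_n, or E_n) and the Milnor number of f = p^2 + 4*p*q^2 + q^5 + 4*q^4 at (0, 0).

Type A4, Milnor number mu = 4.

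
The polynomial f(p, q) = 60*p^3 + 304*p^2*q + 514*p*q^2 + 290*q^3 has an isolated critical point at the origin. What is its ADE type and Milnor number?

The Hessian of f at 0 has rank 0. Corank 2; j^3 = 2*(3*p + 5*q)*(10*p^2 + 34*p*q + 29*q^2) splits into three distinct lines over C (the quadratic factor has nonzero discriminant), so D_4.

Type D_4, Milnor number mu = 4.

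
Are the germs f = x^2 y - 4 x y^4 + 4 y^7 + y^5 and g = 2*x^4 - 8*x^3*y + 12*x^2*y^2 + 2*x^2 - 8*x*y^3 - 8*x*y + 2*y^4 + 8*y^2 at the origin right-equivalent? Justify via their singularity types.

The Hessian of f at 0 is [[0, 0], [0, 0]] with rank 0, so corank 2. A Groebner basis of the Jacobian ideal J(f) in C{x,y} is {-x*y/2 + y^4, x*y^2, x^2 + 5*x*y/2}; counting standard monomials gives mu = 6. Corank 2; j^3 = x^2*y has shape L^2 M (L != M), so D-series; mu = 6 gives D_6. The Hessian of g at 0 is [[4, -8], [-8, 16]] with rank 1, so corank 1. A Groebner basis of the Jacobian ideal J(g) in C{x,y} is {y^3, x - 2*y}; counting standard monomials gives mu = 3. Corank 1: A-series; mu = 3 gives A_3. f is D_6 but g is A_3, hence not right-equivalent.

No.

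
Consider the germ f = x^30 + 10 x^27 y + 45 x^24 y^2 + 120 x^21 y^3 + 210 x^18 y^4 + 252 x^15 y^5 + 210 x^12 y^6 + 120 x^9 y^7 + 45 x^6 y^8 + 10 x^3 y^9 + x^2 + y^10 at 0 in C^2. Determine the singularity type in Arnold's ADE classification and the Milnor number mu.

Type A_{9}, Milnor number mu = 9.

The Hessian of f at 0 is [[2, 0], [0, 0]] with rank 1, so corank 1. A Groebner basis of the Jacobian ideal J(f) in C{x,y} is {y^9, x}; counting standard monomials gives mu = 9. Corank 1: A-series; mu = 9 gives A_9.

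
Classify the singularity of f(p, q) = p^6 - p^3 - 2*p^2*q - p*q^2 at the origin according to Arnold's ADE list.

D_{7}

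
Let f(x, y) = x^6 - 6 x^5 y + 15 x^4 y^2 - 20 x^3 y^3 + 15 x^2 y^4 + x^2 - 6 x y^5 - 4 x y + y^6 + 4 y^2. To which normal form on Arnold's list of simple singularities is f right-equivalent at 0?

A5

The Hessian of f at 0 has rank 1. Corank 1: A-series; mu = 5 gives A_5.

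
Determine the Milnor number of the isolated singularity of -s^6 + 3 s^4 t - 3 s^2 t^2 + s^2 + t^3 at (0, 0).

2

The Hessian of f at 0 is [[2, 0], [0, 0]] with rank 1, so corank 1. A Groebner basis of the Jacobian ideal J(f) in C{s,t} is {t^2, s}; counting standard monomials gives mu = 2. Corank 1: A-series; mu = 2 gives A_2.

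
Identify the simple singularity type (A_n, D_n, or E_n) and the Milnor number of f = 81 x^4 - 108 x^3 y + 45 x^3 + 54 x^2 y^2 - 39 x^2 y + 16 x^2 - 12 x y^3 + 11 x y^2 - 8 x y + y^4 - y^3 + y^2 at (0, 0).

The Hessian of f at 0 has rank 1. Corank 1: A-series; mu = 2 gives A_2.

Type A2, Milnor number mu = 2.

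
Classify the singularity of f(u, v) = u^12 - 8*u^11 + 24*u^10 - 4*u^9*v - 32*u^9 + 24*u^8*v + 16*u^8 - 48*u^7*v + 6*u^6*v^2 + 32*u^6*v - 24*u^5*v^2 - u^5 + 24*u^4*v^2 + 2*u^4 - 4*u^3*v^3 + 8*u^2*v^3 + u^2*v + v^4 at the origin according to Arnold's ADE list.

The Hessian of f at 0 is [[0, 0], [0, 0]] with rank 0, so corank 2. A Groebner basis of the Jacobian ideal J(f) in C{u,v} is {u^3, u^2/4 + v^3, u*v}; counting standard monomials gives mu = 5. Corank 2; j^3 = u^2*v has shape L^2 M (L != M), so D-series; mu = 5 gives D_5.

D_5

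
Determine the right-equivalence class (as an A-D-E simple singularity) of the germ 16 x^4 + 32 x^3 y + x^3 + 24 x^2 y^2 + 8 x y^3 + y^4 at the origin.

E_6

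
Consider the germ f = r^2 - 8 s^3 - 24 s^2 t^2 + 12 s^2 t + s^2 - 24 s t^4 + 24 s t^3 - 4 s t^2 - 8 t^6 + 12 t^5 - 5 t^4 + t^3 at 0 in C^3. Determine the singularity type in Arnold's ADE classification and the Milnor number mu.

Type A_2, Milnor number mu = 2.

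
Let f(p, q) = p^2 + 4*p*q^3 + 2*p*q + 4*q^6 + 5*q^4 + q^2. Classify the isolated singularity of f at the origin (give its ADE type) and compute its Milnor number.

Type A_{3}, Milnor number mu = 3.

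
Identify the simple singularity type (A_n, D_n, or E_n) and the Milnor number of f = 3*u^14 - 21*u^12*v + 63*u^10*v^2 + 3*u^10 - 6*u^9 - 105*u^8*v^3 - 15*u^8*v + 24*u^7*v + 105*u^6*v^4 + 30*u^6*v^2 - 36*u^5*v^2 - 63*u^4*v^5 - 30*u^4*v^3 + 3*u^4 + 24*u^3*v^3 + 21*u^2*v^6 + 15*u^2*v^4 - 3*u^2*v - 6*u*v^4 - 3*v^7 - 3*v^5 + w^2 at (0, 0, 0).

Type D_{6}, Milnor number mu = 6.

The Hessian of f at 0 has rank 1. Corank 2; j^3 = -3*u^2*v has shape L^2 M (L != M), so D-series; mu = 6 gives D_6.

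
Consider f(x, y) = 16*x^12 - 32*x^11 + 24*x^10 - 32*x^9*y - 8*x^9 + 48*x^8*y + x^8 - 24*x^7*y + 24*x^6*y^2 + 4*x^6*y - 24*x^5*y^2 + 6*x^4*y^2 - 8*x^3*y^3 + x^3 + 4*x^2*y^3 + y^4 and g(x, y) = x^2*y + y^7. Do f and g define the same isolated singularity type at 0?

No.

The Hessian of f at 0 has rank 0. Corank 2; j^3 = x^3 is a perfect cube, so E-series; the 4-jet and mu = 6 give E_6. The Hessian of g at 0 has rank 0. Corank 2; j^3 = x^2*y has shape L^2 M (L != M), so D-series; mu = 8 gives D_8. f is E_6 but g is D_8, hence not right-equivalent.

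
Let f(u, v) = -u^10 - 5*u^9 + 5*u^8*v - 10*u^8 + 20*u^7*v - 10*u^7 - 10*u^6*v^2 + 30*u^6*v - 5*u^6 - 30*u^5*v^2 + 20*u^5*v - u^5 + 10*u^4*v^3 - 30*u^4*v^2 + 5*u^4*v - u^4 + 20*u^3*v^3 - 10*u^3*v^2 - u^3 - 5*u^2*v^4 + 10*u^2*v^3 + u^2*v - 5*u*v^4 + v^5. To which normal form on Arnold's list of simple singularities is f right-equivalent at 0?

The Hessian of f at 0 is [[0, 0], [0, 0]] with rank 0, so corank 2. A Groebner basis of the Jacobian ideal J(f) in C{u,v} is {u*v/5 + v^4, u*v^2, u^2 - u*v}; counting standard monomials gives mu = 6. Corank 2; j^3 = -u^2*(u - v) has shape L^2 M (L != M), so D-series; mu = 6 gives D_6.

D6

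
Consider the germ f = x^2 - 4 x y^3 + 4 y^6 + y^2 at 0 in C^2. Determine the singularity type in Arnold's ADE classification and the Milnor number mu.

Type A_1, Milnor number mu = 1.

The Hessian of f at 0 has rank 2. Corank 0: nondegenerate Morse point, so A_1.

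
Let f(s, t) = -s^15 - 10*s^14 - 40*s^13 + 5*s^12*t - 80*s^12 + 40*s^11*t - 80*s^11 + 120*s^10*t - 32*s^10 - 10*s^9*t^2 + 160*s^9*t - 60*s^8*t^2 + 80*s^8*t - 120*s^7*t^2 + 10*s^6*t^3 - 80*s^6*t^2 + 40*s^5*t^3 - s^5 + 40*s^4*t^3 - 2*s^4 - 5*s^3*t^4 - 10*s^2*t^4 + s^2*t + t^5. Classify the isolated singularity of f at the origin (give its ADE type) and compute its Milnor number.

The Hessian of f at 0 is [[0, 0], [0, 0]] with rank 0, so corank 2. A Groebner basis of the Jacobian ideal J(f) in C{s,t} is {s^2/5 + t^4, s^3, s*t}; counting standard monomials gives mu = 6. Corank 2; j^3 = s^2*t has shape L^2 M (L != M), so D-series; mu = 6 gives D_6.

Type D_6, Milnor number mu = 6.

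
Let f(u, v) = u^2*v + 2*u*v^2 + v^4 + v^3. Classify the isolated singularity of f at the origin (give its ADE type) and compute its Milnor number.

Type D_{5}, Milnor number mu = 5.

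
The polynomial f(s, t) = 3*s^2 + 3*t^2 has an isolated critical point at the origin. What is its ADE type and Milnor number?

Type A_1, Milnor number mu = 1.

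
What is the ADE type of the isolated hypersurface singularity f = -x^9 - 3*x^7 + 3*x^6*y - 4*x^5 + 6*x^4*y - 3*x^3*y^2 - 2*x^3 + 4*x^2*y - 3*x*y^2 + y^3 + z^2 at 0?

D_4

The Hessian of f at 0 has rank 1. Corank 2; j^3 = -(x - y)*(2*x^2 - 2*x*y + y^2) splits into three distinct lines over C (the quadratic factor has nonzero discriminant), so D_4.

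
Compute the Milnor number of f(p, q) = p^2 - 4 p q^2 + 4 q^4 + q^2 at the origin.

1

The Hessian of f at 0 is [[2, 0], [0, 2]] with rank 2, so corank 0. A Groebner basis of the Jacobian ideal J(f) in C{p,q} is {p, q}; counting standard monomials gives mu = 1. Corank 0: nondegenerate Morse point, so A_1.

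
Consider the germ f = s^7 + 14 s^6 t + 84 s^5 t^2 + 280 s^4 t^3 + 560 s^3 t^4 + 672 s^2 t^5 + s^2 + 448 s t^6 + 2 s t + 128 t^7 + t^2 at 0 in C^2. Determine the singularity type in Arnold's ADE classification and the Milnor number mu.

Type A_6, Milnor number mu = 6.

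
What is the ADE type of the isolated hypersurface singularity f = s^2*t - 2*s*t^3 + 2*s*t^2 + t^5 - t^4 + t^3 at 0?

The Hessian of f at 0 is [[0, 0], [0, 0]] with rank 0, so corank 2. A Groebner basis of the Jacobian ideal J(f) in C{s,t} is {s*t^2 + s*t + t^2, -s*t + t^3 - t^2, s^2 + 6*s*t + 5*t^2}; counting standard monomials gives mu = 5. Corank 2; j^3 = t*(s + t)^2 has shape L^2 M (L != M), so D-series; mu = 5 gives D_5.

D5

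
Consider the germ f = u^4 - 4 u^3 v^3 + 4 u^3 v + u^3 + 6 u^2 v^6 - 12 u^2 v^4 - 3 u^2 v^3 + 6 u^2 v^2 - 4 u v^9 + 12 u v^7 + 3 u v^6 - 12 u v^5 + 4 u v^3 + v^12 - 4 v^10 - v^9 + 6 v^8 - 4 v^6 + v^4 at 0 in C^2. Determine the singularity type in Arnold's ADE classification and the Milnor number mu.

Type E6, Milnor number mu = 6.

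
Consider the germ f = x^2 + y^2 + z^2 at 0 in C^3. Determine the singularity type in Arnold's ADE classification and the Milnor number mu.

The Hessian of f at 0 is [[2, 0, 0], [0, 2, 0], [0, 0, 2]] with rank 3, so corank 0. A Groebner basis of the Jacobian ideal J(f) in C{x,y,z} is {x, y, z}; counting standard monomials gives mu = 1. Corank 0: nondegenerate Morse point, so A_1.

Type A1, Milnor number mu = 1.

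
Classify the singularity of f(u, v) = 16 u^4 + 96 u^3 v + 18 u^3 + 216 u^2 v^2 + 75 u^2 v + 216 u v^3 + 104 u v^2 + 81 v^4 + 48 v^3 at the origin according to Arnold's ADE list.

D_5

The Hessian of f at 0 has rank 0. Corank 2; j^3 = (2*u + 3*v)*(3*u + 4*v)^2 has shape L^2 M (L != M), so D-series; mu = 5 gives D_5.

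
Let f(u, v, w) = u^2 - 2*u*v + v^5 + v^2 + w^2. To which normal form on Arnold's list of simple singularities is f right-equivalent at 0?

The Hessian of f at 0 has rank 2. Corank 1: A-series; mu = 4 gives A_4.

A_{4}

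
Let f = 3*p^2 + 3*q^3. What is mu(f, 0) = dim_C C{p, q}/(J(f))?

2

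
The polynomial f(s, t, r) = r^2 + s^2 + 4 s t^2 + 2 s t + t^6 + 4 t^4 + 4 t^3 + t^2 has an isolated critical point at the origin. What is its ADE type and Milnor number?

The Hessian of f at 0 has rank 2. Corank 1: A-series; mu = 5 gives A_5.

Type A_{5}, Milnor number mu = 5.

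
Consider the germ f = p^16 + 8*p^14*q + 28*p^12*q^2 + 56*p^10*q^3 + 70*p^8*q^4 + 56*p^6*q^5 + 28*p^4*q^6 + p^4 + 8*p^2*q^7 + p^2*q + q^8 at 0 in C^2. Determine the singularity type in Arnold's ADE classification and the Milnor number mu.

Type D_9, Milnor number mu = 9.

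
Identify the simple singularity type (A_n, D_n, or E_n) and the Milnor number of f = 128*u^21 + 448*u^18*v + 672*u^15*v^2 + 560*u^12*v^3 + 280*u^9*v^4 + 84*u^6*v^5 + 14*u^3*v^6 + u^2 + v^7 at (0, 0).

Type A6, Milnor number mu = 6.

The Hessian of f at 0 has rank 1. Corank 1: A-series; mu = 6 gives A_6.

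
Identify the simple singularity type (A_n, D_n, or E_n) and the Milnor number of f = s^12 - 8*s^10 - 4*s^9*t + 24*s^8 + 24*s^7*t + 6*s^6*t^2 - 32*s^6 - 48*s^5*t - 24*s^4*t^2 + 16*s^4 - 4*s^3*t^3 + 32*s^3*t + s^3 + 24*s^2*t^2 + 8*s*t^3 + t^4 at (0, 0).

The Hessian of f at 0 is [[0, 0], [0, 0]] with rank 0, so corank 2. A Groebner basis of the Jacobian ideal J(f) in C{s,t} is {t^4, s*t^2 + t^3/6, s^2}; counting standard monomials gives mu = 6. Corank 2; j^3 = s^3 is a perfect cube, so E-series; the 4-jet and mu = 6 give E_6.

Type E_6, Milnor number mu = 6.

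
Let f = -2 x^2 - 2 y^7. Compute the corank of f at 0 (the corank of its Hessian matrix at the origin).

1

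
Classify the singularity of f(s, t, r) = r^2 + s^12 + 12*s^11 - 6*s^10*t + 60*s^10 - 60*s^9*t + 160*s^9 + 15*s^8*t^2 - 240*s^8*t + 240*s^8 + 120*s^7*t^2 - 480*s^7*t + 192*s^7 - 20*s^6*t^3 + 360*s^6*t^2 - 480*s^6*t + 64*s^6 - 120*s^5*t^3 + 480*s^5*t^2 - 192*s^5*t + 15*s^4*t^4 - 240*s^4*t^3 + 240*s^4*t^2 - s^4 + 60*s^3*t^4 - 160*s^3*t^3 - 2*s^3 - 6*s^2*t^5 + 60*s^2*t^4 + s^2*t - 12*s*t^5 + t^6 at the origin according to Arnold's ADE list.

D_7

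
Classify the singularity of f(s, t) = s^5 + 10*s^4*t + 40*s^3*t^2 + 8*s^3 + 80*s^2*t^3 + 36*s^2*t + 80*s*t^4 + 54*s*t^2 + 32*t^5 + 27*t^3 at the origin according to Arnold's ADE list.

E_8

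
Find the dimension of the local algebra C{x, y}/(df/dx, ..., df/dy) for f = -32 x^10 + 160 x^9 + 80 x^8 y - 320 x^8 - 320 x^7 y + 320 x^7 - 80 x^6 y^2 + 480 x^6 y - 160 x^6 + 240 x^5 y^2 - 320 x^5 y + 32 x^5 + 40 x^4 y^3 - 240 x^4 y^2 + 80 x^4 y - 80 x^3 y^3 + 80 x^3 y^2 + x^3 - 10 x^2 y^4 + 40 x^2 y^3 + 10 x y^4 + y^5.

8

The Hessian of f at 0 is [[0, 0], [0, 0]] with rank 0, so corank 2. A Groebner basis of the Jacobian ideal J(f) in C{x,y} is {y^5, x*y^3 + y^4/8, x^2}; counting standard monomials gives mu = 8. Corank 2; j^3 = x^3 is a perfect cube, so E-series; the 5-jet and mu = 8 give E_8.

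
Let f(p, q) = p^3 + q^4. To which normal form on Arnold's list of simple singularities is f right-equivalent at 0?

The Hessian of f at 0 has rank 0. Corank 2; j^3 = p^3 is a perfect cube, so E-series; the 4-jet and mu = 6 give E_6.

E_{6}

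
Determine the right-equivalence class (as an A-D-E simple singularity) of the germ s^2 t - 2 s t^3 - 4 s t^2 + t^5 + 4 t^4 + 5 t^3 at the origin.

D4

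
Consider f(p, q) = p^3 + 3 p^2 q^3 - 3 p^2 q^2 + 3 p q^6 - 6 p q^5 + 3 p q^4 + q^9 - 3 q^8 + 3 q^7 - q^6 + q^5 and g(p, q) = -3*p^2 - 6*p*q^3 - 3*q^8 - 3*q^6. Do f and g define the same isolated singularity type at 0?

No.

The Hessian of f at 0 has rank 0. Corank 2; j^3 = p^3 is a perfect cube, so E-series; the 5-jet and mu = 8 give E_8. The Hessian of g at 0 has rank 1. Corank 1: A-series; mu = 7 gives A_7. f is E_8 but g is A_7, hence not right-equivalent.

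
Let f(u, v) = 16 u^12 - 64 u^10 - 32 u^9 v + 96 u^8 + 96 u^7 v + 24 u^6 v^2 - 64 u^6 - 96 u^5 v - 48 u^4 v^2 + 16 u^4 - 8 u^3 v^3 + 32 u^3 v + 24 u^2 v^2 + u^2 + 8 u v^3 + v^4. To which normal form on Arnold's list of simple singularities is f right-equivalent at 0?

A3

The Hessian of f at 0 has rank 1. Corank 1: A-series; mu = 3 gives A_3.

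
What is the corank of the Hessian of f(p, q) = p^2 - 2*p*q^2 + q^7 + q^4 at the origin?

1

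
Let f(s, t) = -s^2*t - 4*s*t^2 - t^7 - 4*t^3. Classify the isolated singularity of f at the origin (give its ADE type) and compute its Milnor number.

Type D_8, Milnor number mu = 8.

The Hessian of f at 0 has rank 0. Corank 2; j^3 = -t*(s + 2*t)^2 has shape L^2 M (L != M), so D-series; mu = 8 gives D_8.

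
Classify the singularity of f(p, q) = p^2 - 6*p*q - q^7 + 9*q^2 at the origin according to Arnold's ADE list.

The Hessian of f at 0 has rank 1. Corank 1: A-series; mu = 6 gives A_6.

A_6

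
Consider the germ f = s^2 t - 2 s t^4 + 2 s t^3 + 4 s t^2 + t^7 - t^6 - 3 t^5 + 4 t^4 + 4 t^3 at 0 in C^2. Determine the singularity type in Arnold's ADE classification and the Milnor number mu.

The Hessian of f at 0 is [[0, 0], [0, 0]] with rank 0, so corank 2. A Groebner basis of the Jacobian ideal J(f) in C{s,t} is {-s*t + t^4 - t^3 - 2*t^2, s^3 + 3*s^2/4 + 57*s*t/4 + 77*t^3/4 + 51*t^2/2, s^2*t - 3*s^2/8 - 41*s*t/8 - 61*t^3/8 - 35*t^2/4, s^2/8 + s*t^2 + 11*s*t/8 + 23*t^3/8 + 9*t^2/4}; counting standard monomials gives mu = 7. Corank 2; j^3 = t*(s + 2*t)^2 has shape L^2 M (L != M), so D-series; mu = 7 gives D_7.

Type D7, Milnor number mu = 7.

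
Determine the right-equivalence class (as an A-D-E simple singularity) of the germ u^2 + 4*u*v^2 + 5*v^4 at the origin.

A_{3}

The Hessian of f at 0 has rank 1. Corank 1: A-series; mu = 3 gives A_3.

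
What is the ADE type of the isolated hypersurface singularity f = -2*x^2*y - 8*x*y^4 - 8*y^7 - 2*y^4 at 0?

The Hessian of f at 0 is [[0, 0], [0, 0]] with rank 0, so corank 2. A Groebner basis of the Jacobian ideal J(f) in C{x,y} is {x^3, x^2/4 + y^3, x*y}; counting standard monomials gives mu = 5. Corank 2; j^3 = -2*x^2*y has shape L^2 M (L != M), so D-series; mu = 5 gives D_5.

D_5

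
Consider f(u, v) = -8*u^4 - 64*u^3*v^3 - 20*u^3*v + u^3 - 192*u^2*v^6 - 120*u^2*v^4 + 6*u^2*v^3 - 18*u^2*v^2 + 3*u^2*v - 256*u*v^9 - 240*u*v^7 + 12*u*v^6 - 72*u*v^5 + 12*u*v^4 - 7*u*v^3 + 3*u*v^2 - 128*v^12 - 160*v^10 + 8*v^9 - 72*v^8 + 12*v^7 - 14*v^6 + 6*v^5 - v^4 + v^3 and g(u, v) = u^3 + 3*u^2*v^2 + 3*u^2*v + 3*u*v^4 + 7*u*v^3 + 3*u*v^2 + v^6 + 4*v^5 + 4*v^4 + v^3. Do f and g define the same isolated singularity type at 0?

Yes.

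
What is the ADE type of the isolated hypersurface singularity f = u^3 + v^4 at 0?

E_{6}

The Hessian of f at 0 is [[0, 0], [0, 0]] with rank 0, so corank 2. A Groebner basis of the Jacobian ideal J(f) in C{u,v} is {v^3, u^2}; counting standard monomials gives mu = 6. Corank 2; j^3 = u^3 is a perfect cube, so E-series; the 4-jet and mu = 6 give E_6.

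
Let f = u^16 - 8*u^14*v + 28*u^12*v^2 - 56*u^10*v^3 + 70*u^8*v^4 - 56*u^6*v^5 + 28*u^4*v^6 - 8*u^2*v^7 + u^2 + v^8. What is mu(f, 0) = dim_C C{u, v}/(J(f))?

7

The Hessian of f at 0 has rank 1. Corank 1: A-series; mu = 7 gives A_7.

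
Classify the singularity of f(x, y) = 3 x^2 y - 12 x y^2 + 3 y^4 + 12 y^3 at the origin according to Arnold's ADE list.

The Hessian of f at 0 is [[0, 0], [0, 0]] with rank 0, so corank 2. A Groebner basis of the Jacobian ideal J(f) in C{x,y} is {x^3 + 2*x^2 - 8*y^2, x^2/4 + y^3 - y^2, x*y - 2*y^2}; counting standard monomials gives mu = 5. Corank 2; j^3 = 3*y*(x - 2*y)^2 has shape L^2 M (L != M), so D-series; mu = 5 gives D_5.

D5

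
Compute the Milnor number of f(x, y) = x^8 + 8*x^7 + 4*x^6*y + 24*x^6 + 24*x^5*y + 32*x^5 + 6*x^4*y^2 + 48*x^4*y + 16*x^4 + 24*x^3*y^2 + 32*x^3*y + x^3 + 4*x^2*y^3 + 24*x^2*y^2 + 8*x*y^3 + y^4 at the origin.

The Hessian of f at 0 is [[0, 0], [0, 0]] with rank 0, so corank 2. A Groebner basis of the Jacobian ideal J(f) in C{x,y} is {y^4, x*y^2 + y^3/6, x^2}; counting standard monomials gives mu = 6. Corank 2; j^3 = x^3 is a perfect cube, so E-series; the 4-jet and mu = 6 give E_6.

6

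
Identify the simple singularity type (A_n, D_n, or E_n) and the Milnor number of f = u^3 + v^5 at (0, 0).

Type E_{8}, Milnor number mu = 8.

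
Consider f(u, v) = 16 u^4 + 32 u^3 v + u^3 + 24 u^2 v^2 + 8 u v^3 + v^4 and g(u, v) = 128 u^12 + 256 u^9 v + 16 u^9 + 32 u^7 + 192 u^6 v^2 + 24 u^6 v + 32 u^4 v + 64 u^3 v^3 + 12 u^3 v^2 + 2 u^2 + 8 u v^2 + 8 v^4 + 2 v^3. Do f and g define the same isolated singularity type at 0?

The Hessian of f at 0 is [[0, 0], [0, 0]] with rank 0, so corank 2. A Groebner basis of the Jacobian ideal J(f) in C{u,v} is {v^4, u*v^2 + v^3/6, u^2}; counting standard monomials gives mu = 6. Corank 2; j^3 = u^3 is a perfect cube, so E-series; the 4-jet and mu = 6 give E_6. The Hessian of g at 0 is [[4, 0], [0, 0]] with rank 1, so corank 1. A Groebner basis of the Jacobian ideal J(g) in C{u,v} is {v^2, u}; counting standard monomials gives mu = 2. Corank 1: A-series; mu = 2 gives A_2. f is E_6 but g is A_2, hence not right-equivalent.

No.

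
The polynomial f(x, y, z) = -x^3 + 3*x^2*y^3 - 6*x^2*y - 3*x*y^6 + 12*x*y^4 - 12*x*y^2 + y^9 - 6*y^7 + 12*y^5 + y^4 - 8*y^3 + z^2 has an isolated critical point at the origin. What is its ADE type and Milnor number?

The Hessian of f at 0 is [[0, 0, 0], [0, 0, 0], [0, 0, 2]] with rank 1, so corank 2. A Groebner basis of the Jacobian ideal J(f) in C{x,y,z} is {y^3, x^2 + 4*x*y + 4*y^2, z}; counting standard monomials gives mu = 6. Corank 2; j^3 = -(x + 2*y)^3 is a perfect cube, so E-series; the 4-jet and mu = 6 give E_6.

Type E6, Milnor number mu = 6.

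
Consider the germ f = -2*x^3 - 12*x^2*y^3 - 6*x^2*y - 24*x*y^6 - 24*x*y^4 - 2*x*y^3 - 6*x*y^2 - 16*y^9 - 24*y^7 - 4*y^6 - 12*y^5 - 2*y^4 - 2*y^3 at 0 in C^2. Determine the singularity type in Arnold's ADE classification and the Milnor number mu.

The Hessian of f at 0 is [[0, 0], [0, 0]] with rank 0, so corank 2. A Groebner basis of the Jacobian ideal J(f) in C{x,y} is {x^3 + 3*x^2*y + 6*x^2 + 12*x*y + 6*y^2, -3*x^2 + x*y^2 - 6*x*y - 3*y^2, 3*x^2 + 6*x*y + y^3 + 3*y^2}; counting standard monomials gives mu = 7. Corank 2; j^3 = -2*(x + y)^3 is a perfect cube, so E-series; the 4-jet and mu = 7 give E_7.

Type E_{7}, Milnor number mu = 7.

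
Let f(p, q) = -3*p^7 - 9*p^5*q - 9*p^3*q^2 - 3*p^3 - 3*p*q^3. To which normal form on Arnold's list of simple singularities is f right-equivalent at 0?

The Hessian of f at 0 has rank 0. Corank 2; j^3 = -3*p^3 is a perfect cube, so E-series; the 4-jet and mu = 7 give E_7.

E7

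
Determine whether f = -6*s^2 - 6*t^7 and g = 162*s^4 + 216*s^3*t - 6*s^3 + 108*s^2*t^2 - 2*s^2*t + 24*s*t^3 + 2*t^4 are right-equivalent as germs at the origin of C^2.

No.

The Hessian of f at 0 has rank 1. Corank 1: A-series; mu = 6 gives A_6. The Hessian of g at 0 has rank 0. Corank 2; j^3 = -2*s^2*(3*s + t) has shape L^2 M (L != M), so D-series; mu = 5 gives D_5. f is A_6 but g is D_5, hence not right-equivalent.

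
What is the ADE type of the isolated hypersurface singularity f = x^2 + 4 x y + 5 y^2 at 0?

A1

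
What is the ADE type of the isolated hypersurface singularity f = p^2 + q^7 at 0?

A_6

The Hessian of f at 0 is [[2, 0], [0, 0]] with rank 1, so corank 1. A Groebner basis of the Jacobian ideal J(f) in C{p,q} is {q^6, p}; counting standard monomials gives mu = 6. Corank 1: A-series; mu = 6 gives A_6.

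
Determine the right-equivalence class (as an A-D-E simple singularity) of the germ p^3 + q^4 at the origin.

The Hessian of f at 0 is [[0, 0], [0, 0]] with rank 0, so corank 2. A Groebner basis of the Jacobian ideal J(f) in C{p,q} is {q^3, p^2}; counting standard monomials gives mu = 6. Corank 2; j^3 = p^3 is a perfect cube, so E-series; the 4-jet and mu = 6 give E_6.

E_{6}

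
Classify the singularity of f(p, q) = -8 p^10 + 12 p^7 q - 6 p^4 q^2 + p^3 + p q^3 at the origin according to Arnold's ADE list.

E_{7}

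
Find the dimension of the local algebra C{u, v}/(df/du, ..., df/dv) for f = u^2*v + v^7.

8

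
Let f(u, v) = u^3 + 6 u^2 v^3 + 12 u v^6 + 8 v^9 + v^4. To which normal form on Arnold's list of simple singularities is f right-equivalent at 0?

The Hessian of f at 0 is [[0, 0], [0, 0]] with rank 0, so corank 2. A Groebner basis of the Jacobian ideal J(f) in C{u,v} is {v^3, u^2}; counting standard monomials gives mu = 6. Corank 2; j^3 = u^3 is a perfect cube, so E-series; the 4-jet and mu = 6 give E_6.

E_6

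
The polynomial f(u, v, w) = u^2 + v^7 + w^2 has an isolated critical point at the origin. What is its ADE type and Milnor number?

Type A_6, Milnor number mu = 6.

The Hessian of f at 0 has rank 2. Corank 1: A-series; mu = 6 gives A_6.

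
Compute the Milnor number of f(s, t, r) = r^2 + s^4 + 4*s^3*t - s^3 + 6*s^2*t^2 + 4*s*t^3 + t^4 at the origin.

6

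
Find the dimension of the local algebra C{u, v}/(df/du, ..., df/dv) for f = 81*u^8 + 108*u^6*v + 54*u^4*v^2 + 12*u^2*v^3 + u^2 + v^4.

3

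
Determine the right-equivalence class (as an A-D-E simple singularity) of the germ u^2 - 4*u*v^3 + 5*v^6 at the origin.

A_5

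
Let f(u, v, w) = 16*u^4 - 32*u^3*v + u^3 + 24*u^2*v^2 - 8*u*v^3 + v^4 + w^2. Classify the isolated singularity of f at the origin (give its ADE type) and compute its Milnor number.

The Hessian of f at 0 has rank 1. Corank 2; j^3 = u^3 is a perfect cube, so E-series; the 4-jet and mu = 6 give E_6.

Type E_6, Milnor number mu = 6.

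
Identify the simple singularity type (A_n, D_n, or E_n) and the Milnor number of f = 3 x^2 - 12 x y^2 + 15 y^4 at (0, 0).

The Hessian of f at 0 is [[6, 0], [0, 0]] with rank 1, so corank 1. A Groebner basis of the Jacobian ideal J(f) in C{x,y} is {x^2, x*y, -x/2 + y^2}; counting standard monomials gives mu = 3. Corank 1: A-series; mu = 3 gives A_3.

Type A_3, Milnor number mu = 3.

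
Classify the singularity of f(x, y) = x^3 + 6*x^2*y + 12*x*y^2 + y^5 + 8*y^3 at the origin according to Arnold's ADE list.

E_{8}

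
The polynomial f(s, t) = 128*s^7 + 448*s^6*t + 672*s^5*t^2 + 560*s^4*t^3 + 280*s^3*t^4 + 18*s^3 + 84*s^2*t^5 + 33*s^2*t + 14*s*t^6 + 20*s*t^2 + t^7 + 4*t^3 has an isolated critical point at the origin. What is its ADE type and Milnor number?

The Hessian of f at 0 is [[0, 0], [0, 0]] with rank 0, so corank 2. A Groebner basis of the Jacobian ideal J(f) in C{s,t} is {2187*s*t/14 + t^6 + 729*t^2/7, s*t^2 + 2*t^3/3, s^2 + 7*s*t/6 + t^2/3}; counting standard monomials gives mu = 8. Corank 2; j^3 = (2*s + t)*(3*s + 2*t)^2 has shape L^2 M (L != M), so D-series; mu = 8 gives D_8.

Type D_8, Milnor number mu = 8.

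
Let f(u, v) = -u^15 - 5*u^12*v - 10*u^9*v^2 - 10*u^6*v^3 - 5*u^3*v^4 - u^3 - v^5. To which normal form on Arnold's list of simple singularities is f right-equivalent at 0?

E_8

The Hessian of f at 0 has rank 0. Corank 2; j^3 = -u^3 is a perfect cube, so E-series; the 5-jet and mu = 8 give E_8.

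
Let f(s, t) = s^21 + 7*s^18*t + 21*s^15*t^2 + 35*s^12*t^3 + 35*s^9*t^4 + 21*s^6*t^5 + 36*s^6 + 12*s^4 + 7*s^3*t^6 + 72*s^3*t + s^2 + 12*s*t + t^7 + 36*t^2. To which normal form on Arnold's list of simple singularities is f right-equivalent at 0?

The Hessian of f at 0 is [[2, 12], [12, 72]] with rank 1, so corank 1. A Groebner basis of the Jacobian ideal J(f) in C{s,t} is {-s*t/1296 + t^4 - t^2/216, s*t^2 + s/648 + 4*t^3 + t/108, s^2 + 12*s*t + 36*t^2}; counting standard monomials gives mu = 6. Corank 1: A-series; mu = 6 gives A_6.

A_{6}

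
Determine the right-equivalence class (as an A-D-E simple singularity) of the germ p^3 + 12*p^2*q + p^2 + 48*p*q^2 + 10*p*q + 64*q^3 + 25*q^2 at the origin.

The Hessian of f at 0 is [[2, 10], [10, 50]] with rank 1, so corank 1. A Groebner basis of the Jacobian ideal J(f) in C{p,q} is {q^2, p + 5*q}; counting standard monomials gives mu = 2. Corank 1: A-series; mu = 2 gives A_2.

A2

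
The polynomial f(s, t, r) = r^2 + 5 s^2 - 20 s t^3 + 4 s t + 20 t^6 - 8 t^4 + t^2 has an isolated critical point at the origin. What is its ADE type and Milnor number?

Type A_{1}, Milnor number mu = 1.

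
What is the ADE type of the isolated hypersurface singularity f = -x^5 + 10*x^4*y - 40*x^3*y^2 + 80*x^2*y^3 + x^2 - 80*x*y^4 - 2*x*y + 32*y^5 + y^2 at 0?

A_4

The Hessian of f at 0 has rank 1. Corank 1: A-series; mu = 4 gives A_4.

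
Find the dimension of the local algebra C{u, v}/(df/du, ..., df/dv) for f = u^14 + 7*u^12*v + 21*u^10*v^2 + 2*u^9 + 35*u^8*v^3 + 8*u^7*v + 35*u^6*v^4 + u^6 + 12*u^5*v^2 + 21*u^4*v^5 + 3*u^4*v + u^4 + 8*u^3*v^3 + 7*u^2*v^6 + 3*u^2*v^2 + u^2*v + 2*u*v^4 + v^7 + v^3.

4

The Hessian of f at 0 is [[0, 0], [0, 0]] with rank 0, so corank 2. A Groebner basis of the Jacobian ideal J(f) in C{u,v} is {v^3, u^2 + 3*v^2, u*v}; counting standard monomials gives mu = 4. Corank 2; j^3 = v*(u^2 + v^2) splits into three distinct lines over C (the quadratic factor has nonzero discriminant), so D_4.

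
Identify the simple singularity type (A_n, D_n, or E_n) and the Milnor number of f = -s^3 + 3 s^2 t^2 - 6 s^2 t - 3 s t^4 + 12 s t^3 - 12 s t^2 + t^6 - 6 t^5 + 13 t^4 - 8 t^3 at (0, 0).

The Hessian of f at 0 has rank 0. Corank 2; j^3 = -(s + 2*t)^3 is a perfect cube, so E-series; the 4-jet and mu = 6 give E_6.

Type E_6, Milnor number mu = 6.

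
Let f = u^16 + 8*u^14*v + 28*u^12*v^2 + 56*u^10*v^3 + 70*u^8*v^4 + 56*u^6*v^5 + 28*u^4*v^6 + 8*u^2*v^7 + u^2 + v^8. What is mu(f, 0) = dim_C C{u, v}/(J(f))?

7

The Hessian of f at 0 is [[2, 0], [0, 0]] with rank 1, so corank 1. A Groebner basis of the Jacobian ideal J(f) in C{u,v} is {v^7, u}; counting standard monomials gives mu = 7. Corank 1: A-series; mu = 7 gives A_7.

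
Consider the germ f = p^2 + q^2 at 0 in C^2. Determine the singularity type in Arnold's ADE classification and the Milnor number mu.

The Hessian of f at 0 has rank 2. Corank 0: nondegenerate Morse point, so A_1.

Type A_1, Milnor number mu = 1.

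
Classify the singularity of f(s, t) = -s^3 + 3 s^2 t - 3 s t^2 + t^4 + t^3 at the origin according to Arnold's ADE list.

E_6

The Hessian of f at 0 has rank 0. Corank 2; j^3 = -(s - t)^3 is a perfect cube, so E-series; the 4-jet and mu = 6 give E_6.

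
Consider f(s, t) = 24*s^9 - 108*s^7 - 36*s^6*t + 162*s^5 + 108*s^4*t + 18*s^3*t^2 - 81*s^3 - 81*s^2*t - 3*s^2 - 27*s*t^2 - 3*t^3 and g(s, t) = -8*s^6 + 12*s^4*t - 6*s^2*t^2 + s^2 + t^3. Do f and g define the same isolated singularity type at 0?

Yes.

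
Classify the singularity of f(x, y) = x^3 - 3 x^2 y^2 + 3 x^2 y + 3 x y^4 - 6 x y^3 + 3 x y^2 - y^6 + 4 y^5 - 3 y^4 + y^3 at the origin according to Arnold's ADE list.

E8

The Hessian of f at 0 has rank 0. Corank 2; j^3 = (x + y)^3 is a perfect cube, so E-series; the 5-jet and mu = 8 give E_8.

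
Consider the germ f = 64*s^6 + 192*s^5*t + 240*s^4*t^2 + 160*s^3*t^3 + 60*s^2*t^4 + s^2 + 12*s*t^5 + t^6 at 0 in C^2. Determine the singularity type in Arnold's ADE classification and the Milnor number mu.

The Hessian of f at 0 has rank 1. Corank 1: A-series; mu = 5 gives A_5.

Type A_5, Milnor number mu = 5.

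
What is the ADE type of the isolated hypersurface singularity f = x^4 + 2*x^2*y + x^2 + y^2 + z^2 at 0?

The Hessian of f at 0 has rank 3. Corank 0: nondegenerate Morse point, so A_1.

A1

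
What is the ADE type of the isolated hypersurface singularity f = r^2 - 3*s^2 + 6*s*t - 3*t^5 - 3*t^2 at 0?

A4

The Hessian of f at 0 has rank 2. Corank 1: A-series; mu = 4 gives A_4.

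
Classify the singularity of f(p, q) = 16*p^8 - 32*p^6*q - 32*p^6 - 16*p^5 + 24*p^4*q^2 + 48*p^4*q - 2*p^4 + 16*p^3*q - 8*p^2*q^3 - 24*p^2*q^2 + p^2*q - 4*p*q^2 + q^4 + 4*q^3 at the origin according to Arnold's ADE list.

The Hessian of f at 0 has rank 0. Corank 2; j^3 = q*(p - 2*q)^2 has shape L^2 M (L != M), so D-series; mu = 5 gives D_5.

D_{5}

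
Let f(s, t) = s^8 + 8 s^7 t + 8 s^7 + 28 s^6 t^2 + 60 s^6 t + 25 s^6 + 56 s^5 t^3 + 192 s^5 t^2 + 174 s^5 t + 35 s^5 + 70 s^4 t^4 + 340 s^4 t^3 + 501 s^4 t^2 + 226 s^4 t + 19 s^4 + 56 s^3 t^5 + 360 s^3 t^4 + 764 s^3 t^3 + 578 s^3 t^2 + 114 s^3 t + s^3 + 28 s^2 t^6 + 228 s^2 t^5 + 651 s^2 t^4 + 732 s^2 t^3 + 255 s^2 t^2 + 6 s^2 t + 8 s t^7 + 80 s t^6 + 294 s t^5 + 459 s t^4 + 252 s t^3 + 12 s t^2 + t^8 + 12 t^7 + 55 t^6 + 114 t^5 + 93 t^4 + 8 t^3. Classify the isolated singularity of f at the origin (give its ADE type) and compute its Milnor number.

Type E_6, Milnor number mu = 6.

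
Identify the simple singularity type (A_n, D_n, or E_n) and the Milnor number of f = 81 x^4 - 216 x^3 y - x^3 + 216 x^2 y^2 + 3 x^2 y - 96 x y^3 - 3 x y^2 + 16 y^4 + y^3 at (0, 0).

The Hessian of f at 0 is [[0, 0], [0, 0]] with rank 0, so corank 2. A Groebner basis of the Jacobian ideal J(f) in C{x,y} is {y^4, x*y^2 - 8*y^3/9, x^2 - 2*x*y + y^2}; counting standard monomials gives mu = 6. Corank 2; j^3 = -(x - y)^3 is a perfect cube, so E-series; the 4-jet and mu = 6 give E_6.

Type E_{6}, Milnor number mu = 6.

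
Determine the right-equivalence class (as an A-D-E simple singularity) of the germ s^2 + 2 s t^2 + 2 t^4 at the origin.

A_{3}

The Hessian of f at 0 has rank 1. Corank 1: A-series; mu = 3 gives A_3.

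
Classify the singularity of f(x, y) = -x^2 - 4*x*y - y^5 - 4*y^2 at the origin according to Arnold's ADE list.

The Hessian of f at 0 has rank 1. Corank 1: A-series; mu = 4 gives A_4.

A_4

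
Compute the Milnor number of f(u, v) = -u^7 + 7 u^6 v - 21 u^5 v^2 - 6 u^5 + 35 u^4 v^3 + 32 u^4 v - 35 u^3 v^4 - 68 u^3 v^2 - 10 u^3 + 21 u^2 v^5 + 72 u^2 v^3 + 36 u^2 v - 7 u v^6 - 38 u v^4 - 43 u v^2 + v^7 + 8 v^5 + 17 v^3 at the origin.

The Hessian of f at 0 has rank 0. Corank 2; j^3 = -(u - v)*(10*u^2 - 26*u*v + 17*v^2) splits into three distinct lines over C (the quadratic factor has nonzero discriminant), so D_4.

4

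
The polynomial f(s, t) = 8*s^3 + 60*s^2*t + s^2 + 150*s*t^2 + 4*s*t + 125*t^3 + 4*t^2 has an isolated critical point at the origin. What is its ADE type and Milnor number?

The Hessian of f at 0 is [[2, 4], [4, 8]] with rank 1, so corank 1. A Groebner basis of the Jacobian ideal J(f) in C{s,t} is {t^2, s + 2*t}; counting standard monomials gives mu = 2. Corank 1: A-series; mu = 2 gives A_2.

Type A_2, Milnor number mu = 2.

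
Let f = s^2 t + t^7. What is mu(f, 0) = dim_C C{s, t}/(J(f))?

8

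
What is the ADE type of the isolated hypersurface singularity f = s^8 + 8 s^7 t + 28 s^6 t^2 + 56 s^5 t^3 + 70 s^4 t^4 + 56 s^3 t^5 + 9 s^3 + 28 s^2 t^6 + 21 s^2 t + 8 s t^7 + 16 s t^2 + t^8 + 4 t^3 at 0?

D_9

The Hessian of f at 0 has rank 0. Corank 2; j^3 = (s + t)*(3*s + 2*t)^2 has shape L^2 M (L != M), so D-series; mu = 9 gives D_9.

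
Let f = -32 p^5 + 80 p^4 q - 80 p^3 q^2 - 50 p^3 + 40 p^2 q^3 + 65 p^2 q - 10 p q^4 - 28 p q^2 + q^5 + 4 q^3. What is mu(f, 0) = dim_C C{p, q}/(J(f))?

6

The Hessian of f at 0 has rank 0. Corank 2; j^3 = -(2*p - q)*(5*p - 2*q)^2 has shape L^2 M (L != M), so D-series; mu = 6 gives D_6.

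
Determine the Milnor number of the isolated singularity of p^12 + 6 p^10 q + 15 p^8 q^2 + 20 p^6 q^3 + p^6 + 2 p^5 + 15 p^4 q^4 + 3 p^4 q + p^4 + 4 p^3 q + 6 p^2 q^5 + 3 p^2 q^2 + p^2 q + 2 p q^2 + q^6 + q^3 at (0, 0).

7

The Hessian of f at 0 is [[0, 0], [0, 0]] with rank 0, so corank 2. A Groebner basis of the Jacobian ideal J(f) in C{p,q} is {-5*p^2/9 - 8*p*q/9 + q^4 + 2*q^3/9 - q^2/3, p^3 - p^2/3 - 7*p*q/3 - 2*q^3/3 - 2*q^2, p^2*q + p*q + q^2, p^2/9 + p*q^2 - 2*p*q/9 + 5*q^3/9 - q^2/3}; counting standard monomials gives mu = 7. Corank 2; j^3 = q*(p + q)^2 has shape L^2 M (L != M), so D-series; mu = 7 gives D_7.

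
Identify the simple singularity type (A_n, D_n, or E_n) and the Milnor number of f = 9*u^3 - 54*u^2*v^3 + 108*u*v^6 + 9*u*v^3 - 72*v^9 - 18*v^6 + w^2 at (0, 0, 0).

Type E_{7}, Milnor number mu = 7.

The Hessian of f at 0 has rank 1. Corank 2; j^3 = 9*u^3 is a perfect cube, so E-series; the 4-jet and mu = 7 give E_7.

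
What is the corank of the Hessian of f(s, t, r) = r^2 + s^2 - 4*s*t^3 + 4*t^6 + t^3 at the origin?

Hessian at 0 has rank 2.

1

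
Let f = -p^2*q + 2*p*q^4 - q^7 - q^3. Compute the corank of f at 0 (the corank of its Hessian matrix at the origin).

Hessian at 0 has rank 0.

2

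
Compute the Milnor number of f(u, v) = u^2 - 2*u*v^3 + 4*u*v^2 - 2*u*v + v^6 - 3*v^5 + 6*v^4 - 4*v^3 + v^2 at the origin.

4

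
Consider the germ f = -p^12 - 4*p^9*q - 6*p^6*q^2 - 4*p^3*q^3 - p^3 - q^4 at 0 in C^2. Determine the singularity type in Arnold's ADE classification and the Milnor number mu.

Type E_6, Milnor number mu = 6.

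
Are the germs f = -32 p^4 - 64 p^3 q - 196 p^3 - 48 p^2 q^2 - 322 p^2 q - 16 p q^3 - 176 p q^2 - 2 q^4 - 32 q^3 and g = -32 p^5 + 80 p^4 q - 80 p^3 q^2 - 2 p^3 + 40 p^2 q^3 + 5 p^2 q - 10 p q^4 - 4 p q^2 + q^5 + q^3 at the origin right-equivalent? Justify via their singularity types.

No.

The Hessian of f at 0 has rank 0. Corank 2; j^3 = -2*(2*p + q)*(7*p + 4*q)^2 has shape L^2 M (L != M), so D-series; mu = 5 gives D_5. The Hessian of g at 0 has rank 0. Corank 2; j^3 = -(p - q)^2*(2*p - q) has shape L^2 M (L != M), so D-series; mu = 6 gives D_6. f is D_5 but g is D_6, hence not right-equivalent.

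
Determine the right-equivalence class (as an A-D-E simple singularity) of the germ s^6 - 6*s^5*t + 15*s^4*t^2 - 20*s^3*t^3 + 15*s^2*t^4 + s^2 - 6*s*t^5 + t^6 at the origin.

The Hessian of f at 0 has rank 1. Corank 1: A-series; mu = 5 gives A_5.

A5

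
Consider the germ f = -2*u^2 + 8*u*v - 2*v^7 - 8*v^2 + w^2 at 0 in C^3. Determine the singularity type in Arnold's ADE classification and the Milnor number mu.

Type A_{6}, Milnor number mu = 6.

The Hessian of f at 0 has rank 2. Corank 1: A-series; mu = 6 gives A_6.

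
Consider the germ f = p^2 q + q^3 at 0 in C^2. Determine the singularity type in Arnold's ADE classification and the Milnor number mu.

Type D4, Milnor number mu = 4.

The Hessian of f at 0 has rank 0. Corank 2; j^3 = q*(p^2 + q^2) splits into three distinct lines over C (the quadratic factor has nonzero discriminant), so D_4.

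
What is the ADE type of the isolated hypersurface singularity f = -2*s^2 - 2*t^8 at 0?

A_{7}

The Hessian of f at 0 has rank 1. Corank 1: A-series; mu = 7 gives A_7.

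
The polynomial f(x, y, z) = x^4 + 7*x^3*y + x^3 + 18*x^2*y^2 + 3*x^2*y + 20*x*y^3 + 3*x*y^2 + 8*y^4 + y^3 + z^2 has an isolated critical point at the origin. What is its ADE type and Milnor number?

Type E_{7}, Milnor number mu = 7.

The Hessian of f at 0 is [[0, 0, 0], [0, 0, 0], [0, 0, 2]] with rank 1, so corank 2. A Groebner basis of the Jacobian ideal J(f) in C{x,y,z} is {3*x^2 + 6*x*y + y^4 + y^3 + 3*y^2, x^3 + 9*x^2 + 18*x*y + 4*y^3 + 9*y^2, x^2*y - 5*x^2 - 10*x*y - 8*y^3/3 - 5*y^2, 2*x^2 + x*y^2 + 4*x*y + 5*y^3/3 + 2*y^2, z}; counting standard monomials gives mu = 7. Corank 2; j^3 = (x + y)^3 is a perfect cube, so E-series; the 4-jet and mu = 7 give E_7.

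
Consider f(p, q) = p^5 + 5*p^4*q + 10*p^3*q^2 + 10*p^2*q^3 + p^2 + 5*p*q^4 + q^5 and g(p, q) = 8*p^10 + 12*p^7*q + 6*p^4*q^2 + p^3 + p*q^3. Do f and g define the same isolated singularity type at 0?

No.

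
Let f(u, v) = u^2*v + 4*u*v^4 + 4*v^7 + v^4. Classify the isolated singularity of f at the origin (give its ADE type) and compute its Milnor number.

Type D5, Milnor number mu = 5.

The Hessian of f at 0 has rank 0. Corank 2; j^3 = u^2*v has shape L^2 M (L != M), so D-series; mu = 5 gives D_5.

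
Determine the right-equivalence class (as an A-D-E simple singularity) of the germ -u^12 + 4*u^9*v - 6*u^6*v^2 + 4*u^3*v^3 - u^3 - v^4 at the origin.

The Hessian of f at 0 is [[0, 0], [0, 0]] with rank 0, so corank 2. A Groebner basis of the Jacobian ideal J(f) in C{u,v} is {v^3, u^2}; counting standard monomials gives mu = 6. Corank 2; j^3 = -u^3 is a perfect cube, so E-series; the 4-jet and mu = 6 give E_6.

E6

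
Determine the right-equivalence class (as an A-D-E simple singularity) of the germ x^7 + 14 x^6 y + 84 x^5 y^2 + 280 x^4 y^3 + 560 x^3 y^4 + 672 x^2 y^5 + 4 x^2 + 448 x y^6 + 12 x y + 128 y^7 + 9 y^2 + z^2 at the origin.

The Hessian of f at 0 is [[8, 12, 0], [12, 18, 0], [0, 0, 2]] with rank 2, so corank 1. A Groebner basis of the Jacobian ideal J(f) in C{x,y,z} is {y^6, x + 3*y/2, z}; counting standard monomials gives mu = 6. Corank 1: A-series; mu = 6 gives A_6.

A6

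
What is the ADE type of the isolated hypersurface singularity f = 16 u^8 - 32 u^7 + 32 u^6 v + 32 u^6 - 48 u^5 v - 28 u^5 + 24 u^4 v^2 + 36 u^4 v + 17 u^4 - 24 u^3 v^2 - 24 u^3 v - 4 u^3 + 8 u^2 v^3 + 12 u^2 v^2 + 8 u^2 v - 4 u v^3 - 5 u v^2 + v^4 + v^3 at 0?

D5

The Hessian of f at 0 is [[0, 0], [0, 0]] with rank 0, so corank 2. A Groebner basis of the Jacobian ideal J(f) in C{u,v} is {u^3 + u^2 - v^2/4, 8*u^2 + v^3 - 2*v^2, u*v - v^2/2}; counting standard monomials gives mu = 5. Corank 2; j^3 = -(u - v)*(2*u - v)^2 has shape L^2 M (L != M), so D-series; mu = 5 gives D_5.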